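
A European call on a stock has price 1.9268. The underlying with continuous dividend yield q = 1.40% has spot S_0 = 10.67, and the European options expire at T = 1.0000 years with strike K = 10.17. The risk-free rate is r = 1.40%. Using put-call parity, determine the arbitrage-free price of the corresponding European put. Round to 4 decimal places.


Put-call parity: C - P = S_0 * exp(-qT) - K * exp(-rT).
S_0 * exp(-qT) = 10.6700 * 0.98609754 = 10.52166080
K * exp(-rT) = 10.1700 * 0.98609754 = 10.02861203
P = C - S*exp(-qT) + K*exp(-rT)
P = 1.9268 - 10.52166080 + 10.02861203 = 1.4338

Answer: Put price = 1.4338


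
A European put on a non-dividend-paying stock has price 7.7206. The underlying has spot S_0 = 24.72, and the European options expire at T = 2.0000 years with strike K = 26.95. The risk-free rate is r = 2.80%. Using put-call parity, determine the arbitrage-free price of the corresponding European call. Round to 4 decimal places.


Answer: Call price = 6.9583

Derivation:
Put-call parity: C - P = S_0 * exp(-qT) - K * exp(-rT).
S_0 * exp(-qT) = 24.7200 * 1.00000000 = 24.72000000
K * exp(-rT) = 26.9500 * 0.94553914 = 25.48227971
C = P + S*exp(-qT) - K*exp(-rT)
C = 7.7206 + 24.72000000 - 25.48227971 = 6.9583


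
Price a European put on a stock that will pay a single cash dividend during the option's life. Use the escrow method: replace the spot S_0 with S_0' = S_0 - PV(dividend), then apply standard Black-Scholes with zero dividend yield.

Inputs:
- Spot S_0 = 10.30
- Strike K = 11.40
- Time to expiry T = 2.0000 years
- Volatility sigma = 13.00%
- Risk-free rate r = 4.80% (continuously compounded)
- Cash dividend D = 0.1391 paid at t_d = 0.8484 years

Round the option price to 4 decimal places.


PV(D) = D * exp(-r * t_d) = 0.1391 * 0.96009485 = 0.13354919
S_0' = S_0 - PV(D) = 10.3000 - 0.13354919 = 10.16645081
d1 = (ln(S_0'/K) + (r + sigma^2/2)*T) / (sigma*sqrt(T)) = -0.00881269
d2 = d1 - sigma*sqrt(T) = -0.19266045
exp(-rT) = 0.90846402
N(-d1) = 0.50351571; N(-d2) = 0.57638755
P = K * exp(-rT) * N(-d2) - S_0' * N(-d1) = 11.4000 * 0.90846402 * 0.57638755 - 10.16645081 * 0.50351571 = 0.8504

Answer: Price = 0.8504


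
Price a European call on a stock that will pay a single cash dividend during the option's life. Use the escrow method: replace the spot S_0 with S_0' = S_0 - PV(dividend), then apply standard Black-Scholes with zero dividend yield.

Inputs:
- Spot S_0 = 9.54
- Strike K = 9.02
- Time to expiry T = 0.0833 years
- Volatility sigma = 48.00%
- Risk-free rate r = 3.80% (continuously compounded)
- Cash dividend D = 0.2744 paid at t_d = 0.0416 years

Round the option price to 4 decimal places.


PV(D) = D * exp(-r * t_d) = 0.2744 * 0.99842045 = 0.27396657
S_0' = S_0 - PV(D) = 9.5400 - 0.27396657 = 9.26603343
d1 = (ln(S_0'/K) + (r + sigma^2/2)*T) / (sigma*sqrt(T)) = 0.28636976
d2 = d1 - sigma*sqrt(T) = 0.14783341
exp(-rT) = 0.99683960
N(d1) = 0.61270253; N(d2) = 0.55876288
C = S_0' * N(d1) - K * exp(-rT) * N(d2) = 9.26603343 * 0.61270253 - 9.0200 * 0.99683960 * 0.55876288 = 0.6532

Answer: Price = 0.6532


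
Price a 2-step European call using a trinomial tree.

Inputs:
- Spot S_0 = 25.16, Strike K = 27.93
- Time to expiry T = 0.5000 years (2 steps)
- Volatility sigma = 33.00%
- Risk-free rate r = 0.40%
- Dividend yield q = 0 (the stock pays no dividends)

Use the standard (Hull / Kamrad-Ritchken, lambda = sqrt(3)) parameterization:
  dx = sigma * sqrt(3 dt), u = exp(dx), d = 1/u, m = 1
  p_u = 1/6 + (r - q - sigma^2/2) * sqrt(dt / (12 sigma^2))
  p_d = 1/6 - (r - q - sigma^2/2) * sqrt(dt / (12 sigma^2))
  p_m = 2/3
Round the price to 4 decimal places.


dt = T/N = 0.250000; dx = sigma*sqrt(3*dt) = 0.285788
u = exp(dx) = 1.330811; d = 1/u = 0.751422
p_u = 0.144601, p_m = 0.666667, p_d = 0.188733
Discount per step: exp(-r*dt) = 0.999000
Stock lattice S(k, j) with j the centered position index:
  k=0: S(0,+0) = 25.1600
  k=1: S(1,-1) = 18.9058; S(1,+0) = 25.1600; S(1,+1) = 33.4832
  k=2: S(2,-2) = 14.2062; S(2,-1) = 18.9058; S(2,+0) = 25.1600; S(2,+1) = 33.4832; S(2,+2) = 44.5598
Terminal payoffs V(N, j) = max(S_T - K, 0):
  V(2,-2) = 0.000000; V(2,-1) = 0.000000; V(2,+0) = 0.000000; V(2,+1) = 5.553200; V(2,+2) = 16.629804
Backward induction: V(k, j) = exp(-r*dt) * [p_u * V(k+1, j+1) + p_m * V(k+1, j) + p_d * V(k+1, j-1)]
  V(1,-1) = exp(-r*dt) * [p_u*0.000000 + p_m*0.000000 + p_d*0.000000] = 0.000000
  V(1,+0) = exp(-r*dt) * [p_u*5.553200 + p_m*0.000000 + p_d*0.000000] = 0.802193
  V(1,+1) = exp(-r*dt) * [p_u*16.629804 + p_m*5.553200 + p_d*0.000000] = 6.100708
  V(0,+0) = exp(-r*dt) * [p_u*6.100708 + p_m*0.802193 + p_d*0.000000] = 1.415545

Answer: Price = V(0,0) = 1.4155


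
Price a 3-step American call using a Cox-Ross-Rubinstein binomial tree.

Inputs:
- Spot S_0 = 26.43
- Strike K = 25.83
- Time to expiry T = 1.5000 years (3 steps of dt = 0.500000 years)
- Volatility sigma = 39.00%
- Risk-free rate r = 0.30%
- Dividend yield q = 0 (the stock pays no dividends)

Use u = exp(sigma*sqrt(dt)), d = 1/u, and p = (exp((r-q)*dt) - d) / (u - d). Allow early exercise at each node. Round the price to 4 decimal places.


Answer: Price = V(0,0) = 5.6855

Derivation:
dt = T/N = 0.500000
u = exp(sigma*sqrt(dt)) = 1.317547; d = 1/u = 0.758986
p = (exp((r-q)*dt) - d) / (u - d) = 0.434178
Discount per step: exp(-r*dt) = 0.998501
Stock lattice S(k, i) with i counting down-moves:
  k=0: S(0,0) = 26.4300
  k=1: S(1,0) = 34.8228; S(1,1) = 20.0600
  k=2: S(2,0) = 45.8806; S(2,1) = 26.4300; S(2,2) = 15.2253
  k=3: S(3,0) = 60.4499; S(3,1) = 34.8228; S(3,2) = 20.0600; S(3,3) = 11.5558
Terminal payoffs V(N, i) = max(S_T - K, 0):
  V(3,0) = 34.619884; V(3,1) = 8.992766; V(3,2) = 0.000000; V(3,3) = 0.000000
Backward induction: V(k, i) = exp(-r*dt) * [p * V(k+1, i) + (1-p) * V(k+1, i+1)]; then take max(V_cont, immediate exercise) for American.
  V(2,0) = exp(-r*dt) * [p*34.619884 + (1-p)*8.992766] = 20.089346; exercise = 20.050630; V(2,0) = max -> 20.089346
  V(2,1) = exp(-r*dt) * [p*8.992766 + (1-p)*0.000000] = 3.898611; exercise = 0.600000; V(2,1) = max -> 3.898611
  V(2,2) = exp(-r*dt) * [p*0.000000 + (1-p)*0.000000] = 0.000000; exercise = 0.000000; V(2,2) = max -> 0.000000
  V(1,0) = exp(-r*dt) * [p*20.089346 + (1-p)*3.898611] = 10.911895; exercise = 8.992766; V(1,0) = max -> 10.911895
  V(1,1) = exp(-r*dt) * [p*3.898611 + (1-p)*0.000000] = 1.690155; exercise = 0.000000; V(1,1) = max -> 1.690155
  V(0,0) = exp(-r*dt) * [p*10.911895 + (1-p)*1.690155] = 5.685499; exercise = 0.600000; V(0,0) = max -> 5.685499


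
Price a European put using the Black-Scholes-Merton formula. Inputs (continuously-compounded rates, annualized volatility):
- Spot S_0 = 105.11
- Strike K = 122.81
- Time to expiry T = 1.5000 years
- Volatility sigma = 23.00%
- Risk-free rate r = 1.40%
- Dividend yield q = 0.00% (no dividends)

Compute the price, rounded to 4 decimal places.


d1 = (ln(S/K) + (r - q + 0.5*sigma^2) * T) / (sigma * sqrt(T)) = -0.33709248
d2 = d1 - sigma * sqrt(T) = -0.61878380
exp(-rT) = 0.97921896; exp(-qT) = 1.00000000
P = K * exp(-rT) * N(-d2) - S_0 * exp(-qT) * N(-d1)
N(-d1) = 0.63197641; N(-d2) = 0.73197060
P = 122.8100 * 0.97921896 * 0.73197060 - 105.1100 * 1.00000000 * 0.63197641 = 21.5982

Answer: Price = 21.5982


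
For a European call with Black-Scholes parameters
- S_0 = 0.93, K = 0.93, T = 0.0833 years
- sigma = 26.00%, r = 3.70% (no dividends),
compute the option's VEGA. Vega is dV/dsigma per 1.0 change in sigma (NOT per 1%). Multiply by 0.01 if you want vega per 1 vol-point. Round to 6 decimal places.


d1 = 0.0785927365; d2 = 0.0035522141
phi(d1) = 0.3977120841; exp(-qT) = 1.0000000000; exp(-rT) = 0.9969226448
Vega = S * exp(-qT) * phi(d1) * sqrt(T) = 0.9300 * 1.0000000000 * 0.3977120841 * 0.2886173938 = 0.106752

Answer: Vega = 0.106752


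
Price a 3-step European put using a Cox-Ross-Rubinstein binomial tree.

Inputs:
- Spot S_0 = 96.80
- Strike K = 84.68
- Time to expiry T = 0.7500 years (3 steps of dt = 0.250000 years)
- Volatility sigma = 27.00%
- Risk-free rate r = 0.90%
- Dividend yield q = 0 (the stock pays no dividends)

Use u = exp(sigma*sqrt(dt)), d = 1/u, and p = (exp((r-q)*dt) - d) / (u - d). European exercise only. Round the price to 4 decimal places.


Answer: Price = V(0,0) = 2.9384

Derivation:
dt = T/N = 0.250000
u = exp(sigma*sqrt(dt)) = 1.144537; d = 1/u = 0.873716
p = (exp((r-q)*dt) - d) / (u - d) = 0.474619
Discount per step: exp(-r*dt) = 0.997753
Stock lattice S(k, i) with i counting down-moves:
  k=0: S(0,0) = 96.8000
  k=1: S(1,0) = 110.7912; S(1,1) = 84.5757
  k=2: S(2,0) = 126.8046; S(2,1) = 96.8000; S(2,2) = 73.8951
  k=3: S(3,0) = 145.1325; S(3,1) = 110.7912; S(3,2) = 84.5757; S(3,3) = 64.5634
Terminal payoffs V(N, i) = max(K - S_T, 0):
  V(3,0) = 0.000000; V(3,1) = 0.000000; V(3,2) = 0.104300; V(3,3) = 20.116645
Backward induction: V(k, i) = exp(-r*dt) * [p * V(k+1, i) + (1-p) * V(k+1, i+1)].
  V(2,0) = exp(-r*dt) * [p*0.000000 + (1-p)*0.000000] = 0.000000
  V(2,1) = exp(-r*dt) * [p*0.000000 + (1-p)*0.104300] = 0.054674
  V(2,2) = exp(-r*dt) * [p*0.104300 + (1-p)*20.116645] = 10.594549
  V(1,0) = exp(-r*dt) * [p*0.000000 + (1-p)*0.054674] = 0.028660
  V(1,1) = exp(-r*dt) * [p*0.054674 + (1-p)*10.594549] = 5.579560
  V(0,0) = exp(-r*dt) * [p*0.028660 + (1-p)*5.579560] = 2.938381


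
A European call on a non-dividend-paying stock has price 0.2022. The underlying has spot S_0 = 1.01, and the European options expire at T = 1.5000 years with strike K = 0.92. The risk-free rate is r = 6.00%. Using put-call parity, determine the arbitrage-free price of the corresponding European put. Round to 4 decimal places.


Answer: Put price = 0.0330

Derivation:
Put-call parity: C - P = S_0 * exp(-qT) - K * exp(-rT).
S_0 * exp(-qT) = 1.0100 * 1.00000000 = 1.01000000
K * exp(-rT) = 0.9200 * 0.91393119 = 0.84081669
P = C - S*exp(-qT) + K*exp(-rT)
P = 0.2022 - 1.01000000 + 0.84081669 = 0.0330


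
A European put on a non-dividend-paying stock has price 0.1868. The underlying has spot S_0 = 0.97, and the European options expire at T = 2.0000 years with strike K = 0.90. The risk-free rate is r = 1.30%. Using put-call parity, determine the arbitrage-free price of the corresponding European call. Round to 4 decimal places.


Put-call parity: C - P = S_0 * exp(-qT) - K * exp(-rT).
S_0 * exp(-qT) = 0.9700 * 1.00000000 = 0.97000000
K * exp(-rT) = 0.9000 * 0.97433509 = 0.87690158
C = P + S*exp(-qT) - K*exp(-rT)
C = 0.1868 + 0.97000000 - 0.87690158 = 0.2799

Answer: Call price = 0.2799


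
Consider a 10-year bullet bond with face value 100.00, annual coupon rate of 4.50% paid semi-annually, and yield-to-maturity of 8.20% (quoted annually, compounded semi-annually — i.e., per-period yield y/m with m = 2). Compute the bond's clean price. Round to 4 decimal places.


Coupon per period c = face * coupon_rate / m = 2.250000
Periods per year m = 2; per-period yield y/m = 0.041000
Number of cashflows N = 20
Cashflows (t years, CF_t, discount factor 1/(1+y/m)^(m*t), PV):
  t = 0.5000: CF_t = 2.250000, DF = 0.960615, PV = 2.161383
  t = 1.0000: CF_t = 2.250000, DF = 0.922781, PV = 2.076257
  t = 1.5000: CF_t = 2.250000, DF = 0.886437, PV = 1.994483
  t = 2.0000: CF_t = 2.250000, DF = 0.851524, PV = 1.915930
  t = 2.5000: CF_t = 2.250000, DF = 0.817987, PV = 1.840471
  t = 3.0000: CF_t = 2.250000, DF = 0.785770, PV = 1.767983
  t = 3.5000: CF_t = 2.250000, DF = 0.754823, PV = 1.698351
  t = 4.0000: CF_t = 2.250000, DF = 0.725094, PV = 1.631461
  t = 4.5000: CF_t = 2.250000, DF = 0.696536, PV = 1.567206
  t = 5.0000: CF_t = 2.250000, DF = 0.669103, PV = 1.505481
  t = 5.5000: CF_t = 2.250000, DF = 0.642750, PV = 1.446187
  t = 6.0000: CF_t = 2.250000, DF = 0.617435, PV = 1.389229
  t = 6.5000: CF_t = 2.250000, DF = 0.593117, PV = 1.334514
  t = 7.0000: CF_t = 2.250000, DF = 0.569757, PV = 1.281954
  t = 7.5000: CF_t = 2.250000, DF = 0.547317, PV = 1.231464
  t = 8.0000: CF_t = 2.250000, DF = 0.525761, PV = 1.182962
  t = 8.5000: CF_t = 2.250000, DF = 0.505054, PV = 1.136371
  t = 9.0000: CF_t = 2.250000, DF = 0.485162, PV = 1.091615
  t = 9.5000: CF_t = 2.250000, DF = 0.466054, PV = 1.048621
  t = 10.0000: CF_t = 102.250000, DF = 0.447698, PV = 45.777147
Price P = sum_t PV_t = 75.079068

Answer: Price = 75.0791


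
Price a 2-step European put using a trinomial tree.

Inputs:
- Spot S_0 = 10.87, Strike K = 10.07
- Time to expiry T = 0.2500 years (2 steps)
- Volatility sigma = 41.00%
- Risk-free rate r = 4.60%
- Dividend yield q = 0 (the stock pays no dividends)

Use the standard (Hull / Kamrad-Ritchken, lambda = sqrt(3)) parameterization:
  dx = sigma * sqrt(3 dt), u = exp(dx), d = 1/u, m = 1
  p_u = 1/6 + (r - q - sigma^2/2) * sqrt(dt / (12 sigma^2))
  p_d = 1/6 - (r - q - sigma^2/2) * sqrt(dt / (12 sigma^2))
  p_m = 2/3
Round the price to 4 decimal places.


dt = T/N = 0.125000; dx = sigma*sqrt(3*dt) = 0.251073
u = exp(dx) = 1.285404; d = 1/u = 0.777966
p_u = 0.157195, p_m = 0.666667, p_d = 0.176139
Discount per step: exp(-r*dt) = 0.994266
Stock lattice S(k, j) with j the centered position index:
  k=0: S(0,+0) = 10.8700
  k=1: S(1,-1) = 8.4565; S(1,+0) = 10.8700; S(1,+1) = 13.9723
  k=2: S(2,-2) = 6.5789; S(2,-1) = 8.4565; S(2,+0) = 10.8700; S(2,+1) = 13.9723; S(2,+2) = 17.9601
Terminal payoffs V(N, j) = max(K - S_T, 0):
  V(2,-2) = 3.491141; V(2,-1) = 1.613512; V(2,+0) = 0.000000; V(2,+1) = 0.000000; V(2,+2) = 0.000000
Backward induction: V(k, j) = exp(-r*dt) * [p_u * V(k+1, j+1) + p_m * V(k+1, j) + p_d * V(k+1, j-1)]
  V(1,-1) = exp(-r*dt) * [p_u*0.000000 + p_m*1.613512 + p_d*3.491141] = 1.680906
  V(1,+0) = exp(-r*dt) * [p_u*0.000000 + p_m*0.000000 + p_d*1.613512] = 0.282572
  V(1,+1) = exp(-r*dt) * [p_u*0.000000 + p_m*0.000000 + p_d*0.000000] = 0.000000
  V(0,+0) = exp(-r*dt) * [p_u*0.000000 + p_m*0.282572 + p_d*1.680906] = 0.481676

Answer: Price = V(0,0) = 0.4817


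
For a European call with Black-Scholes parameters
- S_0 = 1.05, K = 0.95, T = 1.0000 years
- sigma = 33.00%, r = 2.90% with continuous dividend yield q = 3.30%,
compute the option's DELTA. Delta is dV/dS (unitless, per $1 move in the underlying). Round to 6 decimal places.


d1 = 0.4561619956; d2 = 0.1261619956
phi(d1) = 0.3595218171; exp(-qT) = 0.9675385596; exp(-rT) = 0.9714164645
N(d1) = 0.6758632540
Delta = exp(-qT) * N(d1) = 0.9675385596 * 0.6758632540 = 0.653924

Answer: Delta = 0.653924


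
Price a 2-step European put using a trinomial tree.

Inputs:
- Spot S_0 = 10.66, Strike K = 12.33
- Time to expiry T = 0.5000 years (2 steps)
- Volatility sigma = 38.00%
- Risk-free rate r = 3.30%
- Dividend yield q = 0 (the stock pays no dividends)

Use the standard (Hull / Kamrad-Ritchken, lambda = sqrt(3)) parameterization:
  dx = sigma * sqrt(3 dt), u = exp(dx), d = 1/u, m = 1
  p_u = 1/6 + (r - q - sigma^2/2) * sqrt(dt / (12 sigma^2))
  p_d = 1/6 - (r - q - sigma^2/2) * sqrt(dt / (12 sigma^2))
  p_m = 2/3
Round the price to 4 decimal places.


Answer: Price = V(0,0) = 2.1509

Derivation:
dt = T/N = 0.250000; dx = sigma*sqrt(3*dt) = 0.329090
u = exp(dx) = 1.389702; d = 1/u = 0.719579
p_u = 0.151777, p_m = 0.666667, p_d = 0.181556
Discount per step: exp(-r*dt) = 0.991784
Stock lattice S(k, j) with j the centered position index:
  k=0: S(0,+0) = 10.6600
  k=1: S(1,-1) = 7.6707; S(1,+0) = 10.6600; S(1,+1) = 14.8142
  k=2: S(2,-2) = 5.5197; S(2,-1) = 7.6707; S(2,+0) = 10.6600; S(2,+1) = 14.8142; S(2,+2) = 20.5874
Terminal payoffs V(N, j) = max(K - S_T, 0):
  V(2,-2) = 6.810324; V(2,-1) = 4.659293; V(2,+0) = 1.670000; V(2,+1) = 0.000000; V(2,+2) = 0.000000
Backward induction: V(k, j) = exp(-r*dt) * [p_u * V(k+1, j+1) + p_m * V(k+1, j) + p_d * V(k+1, j-1)]
  V(1,-1) = exp(-r*dt) * [p_u*1.670000 + p_m*4.659293 + p_d*6.810324] = 4.558358
  V(1,+0) = exp(-r*dt) * [p_u*0.000000 + p_m*1.670000 + p_d*4.659293] = 1.943160
  V(1,+1) = exp(-r*dt) * [p_u*0.000000 + p_m*0.000000 + p_d*1.670000] = 0.300708
  V(0,+0) = exp(-r*dt) * [p_u*0.300708 + p_m*1.943160 + p_d*4.558358] = 2.150861


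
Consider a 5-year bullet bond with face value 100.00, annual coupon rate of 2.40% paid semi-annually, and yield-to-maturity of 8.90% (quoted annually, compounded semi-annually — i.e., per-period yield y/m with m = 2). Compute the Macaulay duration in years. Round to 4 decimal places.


Coupon per period c = face * coupon_rate / m = 1.200000
Periods per year m = 2; per-period yield y/m = 0.044500
Number of cashflows N = 10
Cashflows (t years, CF_t, discount factor 1/(1+y/m)^(m*t), PV):
  t = 0.5000: CF_t = 1.200000, DF = 0.957396, PV = 1.148875
  t = 1.0000: CF_t = 1.200000, DF = 0.916607, PV = 1.099928
  t = 1.5000: CF_t = 1.200000, DF = 0.877556, PV = 1.053067
  t = 2.0000: CF_t = 1.200000, DF = 0.840168, PV = 1.008202
  t = 2.5000: CF_t = 1.200000, DF = 0.804374, PV = 0.965248
  t = 3.0000: CF_t = 1.200000, DF = 0.770104, PV = 0.924125
  t = 3.5000: CF_t = 1.200000, DF = 0.737294, PV = 0.884753
  t = 4.0000: CF_t = 1.200000, DF = 0.705883, PV = 0.847059
  t = 4.5000: CF_t = 1.200000, DF = 0.675809, PV = 0.810971
  t = 5.0000: CF_t = 101.200000, DF = 0.647017, PV = 65.478100
Price P = sum_t PV_t = 74.220328
Macaulay numerator sum_t t * PV_t:
  t * PV_t at t = 0.5000: 0.574438
  t * PV_t at t = 1.0000: 1.099928
  t * PV_t at t = 1.5000: 1.579600
  t * PV_t at t = 2.0000: 2.016404
  t * PV_t at t = 2.5000: 2.413121
  t * PV_t at t = 3.0000: 2.772374
  t * PV_t at t = 3.5000: 3.096636
  t * PV_t at t = 4.0000: 3.388236
  t * PV_t at t = 4.5000: 3.649369
  t * PV_t at t = 5.0000: 327.390500
Macaulay duration D = (sum_t t * PV_t) / P = 347.980606 / 74.220328 = 4.688481

Answer: Macaulay duration = 4.6885 years


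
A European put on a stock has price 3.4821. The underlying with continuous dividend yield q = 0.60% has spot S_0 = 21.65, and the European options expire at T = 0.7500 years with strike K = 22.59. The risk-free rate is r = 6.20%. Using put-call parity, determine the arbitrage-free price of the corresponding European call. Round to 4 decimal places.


Answer: Call price = 3.4713

Derivation:
Put-call parity: C - P = S_0 * exp(-qT) - K * exp(-rT).
S_0 * exp(-qT) = 21.6500 * 0.99551011 = 21.55279388
K * exp(-rT) = 22.5900 * 0.95456456 = 21.56361342
C = P + S*exp(-qT) - K*exp(-rT)
C = 3.4821 + 21.55279388 - 21.56361342 = 3.4713


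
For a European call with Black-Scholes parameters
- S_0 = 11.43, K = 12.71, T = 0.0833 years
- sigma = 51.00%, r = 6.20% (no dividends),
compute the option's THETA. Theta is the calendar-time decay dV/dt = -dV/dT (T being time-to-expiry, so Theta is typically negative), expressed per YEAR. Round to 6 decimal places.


Answer: Theta = -3.515213

Derivation:
d1 = -0.6124523354; d2 = -0.7596472062
phi(d1) = 0.3307185840; exp(-qT) = 1.0000000000; exp(-rT) = 0.9948487136
Theta = -S*exp(-qT)*phi(d1)*sigma/(2*sqrt(T)) - r*K*exp(-rT)*N(d2) + q*S*exp(-qT)*N(d1)
N(d1) = 0.2701192624; N(d2) = 0.2237327469; sqrt(T) = 0.2886173938
Term 1 = -11.4300 * 1.0000000000 * 0.3307185840 * 0.5100 / (2 * 0.2886173938) = -3.3398157615
Term 2 = -0.0620 * 12.7100 * 0.9948487136 * 0.2237327469 = -0.1753976771
Term 3 = 0 (no dividend yield, q = 0)
Theta = -3.3398157615 + (-0.1753976771) + (0.0000000000) = -3.515213


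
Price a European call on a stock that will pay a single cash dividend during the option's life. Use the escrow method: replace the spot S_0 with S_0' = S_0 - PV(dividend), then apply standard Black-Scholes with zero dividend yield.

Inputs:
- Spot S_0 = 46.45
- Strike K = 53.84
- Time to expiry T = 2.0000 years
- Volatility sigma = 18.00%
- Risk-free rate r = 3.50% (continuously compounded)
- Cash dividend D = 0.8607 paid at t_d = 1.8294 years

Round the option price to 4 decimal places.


PV(D) = D * exp(-r * t_d) = 0.8607 * 0.93797780 = 0.80731749
S_0' = S_0 - PV(D) = 46.4500 - 0.80731749 = 45.64268251
d1 = (ln(S_0'/K) + (r + sigma^2/2)*T) / (sigma*sqrt(T)) = -0.24659715
d2 = d1 - sigma*sqrt(T) = -0.50115559
exp(-rT) = 0.93239382
N(d1) = 0.40261000; N(d2) = 0.30813081
C = S_0' * N(d1) - K * exp(-rT) * N(d2) = 45.64268251 * 0.40261000 - 53.8400 * 0.93239382 * 0.30813081 = 2.9080

Answer: Price = 2.9080


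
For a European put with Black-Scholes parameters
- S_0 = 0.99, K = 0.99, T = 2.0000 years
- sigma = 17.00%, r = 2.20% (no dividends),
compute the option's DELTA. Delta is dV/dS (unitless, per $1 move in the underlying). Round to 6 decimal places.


d1 = 0.3032240256; d2 = 0.0628077200
phi(d1) = 0.3810171324; exp(-qT) = 1.0000000000; exp(-rT) = 0.9569539575
N(-d1) = 0.3808595703
Delta = -exp(-qT) * N(-d1) = -1.0000000000 * 0.3808595703 = -0.380860

Answer: Delta = -0.380860


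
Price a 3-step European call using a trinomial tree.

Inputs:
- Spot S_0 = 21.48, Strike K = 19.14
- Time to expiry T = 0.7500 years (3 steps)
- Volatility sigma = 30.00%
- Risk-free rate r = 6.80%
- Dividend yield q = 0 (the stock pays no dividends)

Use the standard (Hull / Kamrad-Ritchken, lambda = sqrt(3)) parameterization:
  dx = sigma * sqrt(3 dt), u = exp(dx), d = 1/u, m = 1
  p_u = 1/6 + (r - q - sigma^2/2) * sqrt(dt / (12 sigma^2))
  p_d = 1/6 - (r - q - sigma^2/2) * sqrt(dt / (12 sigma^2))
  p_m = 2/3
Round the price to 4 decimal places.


dt = T/N = 0.250000; dx = sigma*sqrt(3*dt) = 0.259808
u = exp(dx) = 1.296681; d = 1/u = 0.771200
p_u = 0.177733, p_m = 0.666667, p_d = 0.155601
Discount per step: exp(-r*dt) = 0.983144
Stock lattice S(k, j) with j the centered position index:
  k=0: S(0,+0) = 21.4800
  k=1: S(1,-1) = 16.5654; S(1,+0) = 21.4800; S(1,+1) = 27.8527
  k=2: S(2,-2) = 12.7752; S(2,-1) = 16.5654; S(2,+0) = 21.4800; S(2,+1) = 27.8527; S(2,+2) = 36.1161
  k=3: S(3,-3) = 9.8522; S(3,-2) = 12.7752; S(3,-1) = 16.5654; S(3,+0) = 21.4800; S(3,+1) = 27.8527; S(3,+2) = 36.1161; S(3,+3) = 46.8310
Terminal payoffs V(N, j) = max(S_T - K, 0):
  V(3,-3) = 0.000000; V(3,-2) = 0.000000; V(3,-1) = 0.000000; V(3,+0) = 2.340000; V(3,+1) = 8.712699; V(3,+2) = 16.976055; V(3,+3) = 27.690989
Backward induction: V(k, j) = exp(-r*dt) * [p_u * V(k+1, j+1) + p_m * V(k+1, j) + p_d * V(k+1, j-1)]
  V(2,-2) = exp(-r*dt) * [p_u*0.000000 + p_m*0.000000 + p_d*0.000000] = 0.000000
  V(2,-1) = exp(-r*dt) * [p_u*2.340000 + p_m*0.000000 + p_d*0.000000] = 0.408884
  V(2,+0) = exp(-r*dt) * [p_u*8.712699 + p_m*2.340000 + p_d*0.000000] = 3.056132
  V(2,+1) = exp(-r*dt) * [p_u*16.976055 + p_m*8.712699 + p_d*2.340000] = 9.034864
  V(2,+2) = exp(-r*dt) * [p_u*27.690989 + p_m*16.976055 + p_d*8.712699] = 17.298082
  V(1,-1) = exp(-r*dt) * [p_u*3.056132 + p_m*0.408884 + p_d*0.000000] = 0.802012
  V(1,+0) = exp(-r*dt) * [p_u*9.034864 + p_m*3.056132 + p_d*0.408884] = 3.644350
  V(1,+1) = exp(-r*dt) * [p_u*17.298082 + p_m*9.034864 + p_d*3.056132] = 9.411842
  V(0,+0) = exp(-r*dt) * [p_u*9.411842 + p_m*3.644350 + p_d*0.802012] = 4.155897

Answer: Price = V(0,0) = 4.1559


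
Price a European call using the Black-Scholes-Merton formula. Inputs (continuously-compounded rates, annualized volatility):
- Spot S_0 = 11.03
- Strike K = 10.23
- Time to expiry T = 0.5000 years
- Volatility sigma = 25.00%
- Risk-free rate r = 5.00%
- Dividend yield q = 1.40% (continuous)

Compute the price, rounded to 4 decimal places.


d1 = (ln(S/K) + (r - q + 0.5*sigma^2) * T) / (sigma * sqrt(T)) = 0.61614034
d2 = d1 - sigma * sqrt(T) = 0.43936365
exp(-rT) = 0.97530991; exp(-qT) = 0.99302444
C = S_0 * exp(-qT) * N(d1) - K * exp(-rT) * N(d2)
N(d1) = 0.73109905; N(d2) = 0.66980097
C = 11.0300 * 0.99302444 * 0.73109905 - 10.2300 * 0.97530991 * 0.66980097 = 1.3249

Answer: Price = 1.3249


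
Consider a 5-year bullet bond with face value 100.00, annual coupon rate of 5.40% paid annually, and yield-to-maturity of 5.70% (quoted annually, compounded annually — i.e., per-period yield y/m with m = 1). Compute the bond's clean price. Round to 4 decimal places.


Answer: Price = 98.7259

Derivation:
Coupon per period c = face * coupon_rate / m = 5.400000
Periods per year m = 1; per-period yield y/m = 0.057000
Number of cashflows N = 5
Cashflows (t years, CF_t, discount factor 1/(1+y/m)^(m*t), PV):
  t = 1.0000: CF_t = 5.400000, DF = 0.946074, PV = 5.108798
  t = 2.0000: CF_t = 5.400000, DF = 0.895056, PV = 4.833300
  t = 3.0000: CF_t = 5.400000, DF = 0.846789, PV = 4.572659
  t = 4.0000: CF_t = 5.400000, DF = 0.801125, PV = 4.326073
  t = 5.0000: CF_t = 105.400000, DF = 0.757923, PV = 79.885080
Price P = sum_t PV_t = 98.725910


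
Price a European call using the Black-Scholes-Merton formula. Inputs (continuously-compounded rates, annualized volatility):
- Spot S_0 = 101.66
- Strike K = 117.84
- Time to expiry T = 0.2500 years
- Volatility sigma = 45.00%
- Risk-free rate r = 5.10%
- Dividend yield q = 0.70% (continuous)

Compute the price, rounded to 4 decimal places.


Answer: Price = 4.0597

Derivation:
d1 = (ln(S/K) + (r - q + 0.5*sigma^2) * T) / (sigma * sqrt(T)) = -0.49502827
d2 = d1 - sigma * sqrt(T) = -0.72002827
exp(-rT) = 0.98733094; exp(-qT) = 0.99825153
C = S_0 * exp(-qT) * N(d1) - K * exp(-rT) * N(d2)
N(d1) = 0.31029008; N(d2) = 0.23575380
C = 101.6600 * 0.99825153 * 0.31029008 - 117.8400 * 0.98733094 * 0.23575380 = 4.0597


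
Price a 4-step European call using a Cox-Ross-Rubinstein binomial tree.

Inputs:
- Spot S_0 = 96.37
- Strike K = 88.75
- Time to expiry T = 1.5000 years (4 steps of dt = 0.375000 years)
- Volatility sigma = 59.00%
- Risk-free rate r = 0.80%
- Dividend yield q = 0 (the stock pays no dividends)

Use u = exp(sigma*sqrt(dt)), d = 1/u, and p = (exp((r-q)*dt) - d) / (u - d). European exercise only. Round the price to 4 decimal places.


dt = T/N = 0.375000
u = exp(sigma*sqrt(dt)) = 1.435194; d = 1/u = 0.696770
p = (exp((r-q)*dt) - d) / (u - d) = 0.414714
Discount per step: exp(-r*dt) = 0.997004
Stock lattice S(k, i) with i counting down-moves:
  k=0: S(0,0) = 96.3700
  k=1: S(1,0) = 138.3096; S(1,1) = 67.1477
  k=2: S(2,0) = 198.5011; S(2,1) = 96.3700; S(2,2) = 46.7865
  k=3: S(3,0) = 284.8874; S(3,1) = 138.3096; S(3,2) = 67.1477; S(3,3) = 32.5995
  k=4: S(4,0) = 408.8686; S(4,1) = 198.5011; S(4,2) = 96.3700; S(4,3) = 46.7865; S(4,4) = 22.7143
Terminal payoffs V(N, i) = max(S_T - K, 0):
  V(4,0) = 320.118627; V(4,1) = 109.751057; V(4,2) = 7.620000; V(4,3) = 0.000000; V(4,4) = 0.000000
Backward induction: V(k, i) = exp(-r*dt) * [p * V(k+1, i) + (1-p) * V(k+1, i+1)].
  V(3,0) = exp(-r*dt) * [p*320.118627 + (1-p)*109.751057] = 196.403293
  V(3,1) = exp(-r*dt) * [p*109.751057 + (1-p)*7.620000] = 49.825456
  V(3,2) = exp(-r*dt) * [p*7.620000 + (1-p)*0.000000] = 3.150653
  V(3,3) = exp(-r*dt) * [p*0.000000 + (1-p)*0.000000] = 0.000000
  V(2,0) = exp(-r*dt) * [p*196.403293 + (1-p)*49.825456] = 110.281962
  V(2,1) = exp(-r*dt) * [p*49.825456 + (1-p)*3.150653] = 22.439916
  V(2,2) = exp(-r*dt) * [p*3.150653 + (1-p)*0.000000] = 1.302705
  V(1,0) = exp(-r*dt) * [p*110.281962 + (1-p)*22.439916] = 58.692880
  V(1,1) = exp(-r*dt) * [p*22.439916 + (1-p)*1.302705] = 10.038437
  V(0,0) = exp(-r*dt) * [p*58.692880 + (1-p)*10.038437] = 30.125593

Answer: Price = V(0,0) = 30.1256


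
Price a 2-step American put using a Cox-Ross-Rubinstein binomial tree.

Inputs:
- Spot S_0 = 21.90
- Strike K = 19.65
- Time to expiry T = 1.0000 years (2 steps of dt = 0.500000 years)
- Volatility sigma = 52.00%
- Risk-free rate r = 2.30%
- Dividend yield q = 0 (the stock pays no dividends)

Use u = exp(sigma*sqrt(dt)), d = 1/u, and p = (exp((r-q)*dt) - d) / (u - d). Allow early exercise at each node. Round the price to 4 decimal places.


dt = T/N = 0.500000
u = exp(sigma*sqrt(dt)) = 1.444402; d = 1/u = 0.692328
p = (exp((r-q)*dt) - d) / (u - d) = 0.424477
Discount per step: exp(-r*dt) = 0.988566
Stock lattice S(k, i) with i counting down-moves:
  k=0: S(0,0) = 21.9000
  k=1: S(1,0) = 31.6324; S(1,1) = 15.1620
  k=2: S(2,0) = 45.6899; S(2,1) = 21.9000; S(2,2) = 10.4971
Terminal payoffs V(N, i) = max(K - S_T, 0):
  V(2,0) = 0.000000; V(2,1) = 0.000000; V(2,2) = 9.152936
Backward induction: V(k, i) = exp(-r*dt) * [p * V(k+1, i) + (1-p) * V(k+1, i+1)]; then take max(V_cont, immediate exercise) for American.
  V(1,0) = exp(-r*dt) * [p*0.000000 + (1-p)*0.000000] = 0.000000; exercise = 0.000000; V(1,0) = max -> 0.000000
  V(1,1) = exp(-r*dt) * [p*0.000000 + (1-p)*9.152936] = 5.207491; exercise = 4.488018; V(1,1) = max -> 5.207491
  V(0,0) = exp(-r*dt) * [p*0.000000 + (1-p)*5.207491] = 2.962761; exercise = 0.000000; V(0,0) = max -> 2.962761

Answer: Price = V(0,0) = 2.9628


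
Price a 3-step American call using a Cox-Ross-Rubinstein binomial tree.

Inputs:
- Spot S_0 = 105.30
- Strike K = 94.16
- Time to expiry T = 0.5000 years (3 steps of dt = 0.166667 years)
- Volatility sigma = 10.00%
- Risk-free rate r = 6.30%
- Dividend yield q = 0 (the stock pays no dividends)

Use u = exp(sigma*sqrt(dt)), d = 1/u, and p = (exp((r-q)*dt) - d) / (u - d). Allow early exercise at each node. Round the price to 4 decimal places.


dt = T/N = 0.166667
u = exp(sigma*sqrt(dt)) = 1.041670; d = 1/u = 0.959997
p = (exp((r-q)*dt) - d) / (u - d) = 0.619035
Discount per step: exp(-r*dt) = 0.989555
Stock lattice S(k, i) with i counting down-moves:
  k=0: S(0,0) = 105.3000
  k=1: S(1,0) = 109.6878; S(1,1) = 101.0877
  k=2: S(2,0) = 114.2585; S(2,1) = 105.3000; S(2,2) = 97.0439
  k=3: S(3,0) = 119.0196; S(3,1) = 109.6878; S(3,2) = 101.0877; S(3,3) = 93.1619
Terminal payoffs V(N, i) = max(S_T - K, 0):
  V(3,0) = 24.859567; V(3,1) = 15.527811; V(3,2) = 6.927713; V(3,3) = 0.000000
Backward induction: V(k, i) = exp(-r*dt) * [p * V(k+1, i) + (1-p) * V(k+1, i+1)]; then take max(V_cont, immediate exercise) for American.
  V(2,0) = exp(-r*dt) * [p*24.859567 + (1-p)*15.527811] = 21.081968; exercise = 20.098460; V(2,0) = max -> 21.081968
  V(2,1) = exp(-r*dt) * [p*15.527811 + (1-p)*6.927713] = 12.123508; exercise = 11.140000; V(2,1) = max -> 12.123508
  V(2,2) = exp(-r*dt) * [p*6.927713 + (1-p)*0.000000] = 4.243704; exercise = 2.883930; V(2,2) = max -> 4.243704
  V(1,0) = exp(-r*dt) * [p*21.081968 + (1-p)*12.123508] = 17.484553; exercise = 15.527811; V(1,0) = max -> 17.484553
  V(1,1) = exp(-r*dt) * [p*12.123508 + (1-p)*4.243704] = 9.026303; exercise = 6.927713; V(1,1) = max -> 9.026303
  V(0,0) = exp(-r*dt) * [p*17.484553 + (1-p)*9.026303] = 14.113286; exercise = 11.140000; V(0,0) = max -> 14.113286

Answer: Price = V(0,0) = 14.1133


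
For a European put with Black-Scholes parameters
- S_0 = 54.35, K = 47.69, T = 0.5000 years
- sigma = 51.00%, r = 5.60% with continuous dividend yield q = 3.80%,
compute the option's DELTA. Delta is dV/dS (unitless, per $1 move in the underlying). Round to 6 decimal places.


d1 = 0.5677592756; d2 = 0.2071348172
phi(d1) = 0.3395568714; exp(-qT) = 0.9811793622; exp(-rT) = 0.9723883668
N(-d1) = 0.2850992180
Delta = -exp(-qT) * N(-d1) = -0.9811793622 * 0.2850992180 = -0.279733

Answer: Delta = -0.279733


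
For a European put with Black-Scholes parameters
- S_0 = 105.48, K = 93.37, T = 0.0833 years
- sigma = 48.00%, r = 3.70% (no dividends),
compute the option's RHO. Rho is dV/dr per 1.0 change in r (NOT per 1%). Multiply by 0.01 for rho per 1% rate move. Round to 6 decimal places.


d1 = 0.9717992999; d2 = 0.8332629509
phi(d1) = 0.2487926469; exp(-qT) = 1.0000000000; exp(-rT) = 0.9969226448
N(-d2) = 0.2023482232
Rho = -K*T*exp(-rT)*N(-d2) = -93.3700 * 0.0833 * 0.9969226448 * 0.2023482232 = -1.568965

Answer: Rho = -1.568965


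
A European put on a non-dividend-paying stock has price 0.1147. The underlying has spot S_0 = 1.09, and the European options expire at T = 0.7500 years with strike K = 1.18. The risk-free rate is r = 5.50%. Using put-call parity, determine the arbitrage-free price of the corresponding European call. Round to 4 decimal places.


Answer: Call price = 0.0724

Derivation:
Put-call parity: C - P = S_0 * exp(-qT) - K * exp(-rT).
S_0 * exp(-qT) = 1.0900 * 1.00000000 = 1.09000000
K * exp(-rT) = 1.1800 * 0.95958920 = 1.13231526
C = P + S*exp(-qT) - K*exp(-rT)
C = 0.1147 + 1.09000000 - 1.13231526 = 0.0724


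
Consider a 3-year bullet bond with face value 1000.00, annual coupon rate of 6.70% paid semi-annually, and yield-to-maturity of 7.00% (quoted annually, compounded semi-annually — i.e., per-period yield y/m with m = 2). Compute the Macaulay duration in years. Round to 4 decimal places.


Coupon per period c = face * coupon_rate / m = 33.500000
Periods per year m = 2; per-period yield y/m = 0.035000
Number of cashflows N = 6
Cashflows (t years, CF_t, discount factor 1/(1+y/m)^(m*t), PV):
  t = 0.5000: CF_t = 33.500000, DF = 0.966184, PV = 32.367150
  t = 1.0000: CF_t = 33.500000, DF = 0.933511, PV = 31.272608
  t = 1.5000: CF_t = 33.500000, DF = 0.901943, PV = 30.215081
  t = 2.0000: CF_t = 33.500000, DF = 0.871442, PV = 29.193315
  t = 2.5000: CF_t = 33.500000, DF = 0.841973, PV = 28.206101
  t = 3.0000: CF_t = 1033.500000, DF = 0.813501, PV = 840.752916
Price P = sum_t PV_t = 992.007170
Macaulay numerator sum_t t * PV_t:
  t * PV_t at t = 0.5000: 16.183575
  t * PV_t at t = 1.0000: 31.272608
  t * PV_t at t = 1.5000: 45.322621
  t * PV_t at t = 2.0000: 58.386629
  t * PV_t at t = 2.5000: 70.515253
  t * PV_t at t = 3.0000: 2522.258748
Macaulay duration D = (sum_t t * PV_t) / P = 2743.939434 / 992.007170 = 2.766048

Answer: Macaulay duration = 2.7660 years


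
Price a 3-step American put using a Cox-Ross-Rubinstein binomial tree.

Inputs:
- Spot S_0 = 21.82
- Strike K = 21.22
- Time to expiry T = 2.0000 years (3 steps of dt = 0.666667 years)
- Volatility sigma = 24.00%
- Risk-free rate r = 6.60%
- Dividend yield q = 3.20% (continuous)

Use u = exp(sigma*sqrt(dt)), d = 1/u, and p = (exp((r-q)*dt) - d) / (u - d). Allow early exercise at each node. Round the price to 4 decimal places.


dt = T/N = 0.666667
u = exp(sigma*sqrt(dt)) = 1.216477; d = 1/u = 0.822046
p = (exp((r-q)*dt) - d) / (u - d) = 0.509289
Discount per step: exp(-r*dt) = 0.956954
Stock lattice S(k, i) with i counting down-moves:
  k=0: S(0,0) = 21.8200
  k=1: S(1,0) = 26.5435; S(1,1) = 17.9370
  k=2: S(2,0) = 32.2896; S(2,1) = 21.8200; S(2,2) = 14.7451
  k=3: S(3,0) = 39.2796; S(3,1) = 26.5435; S(3,2) = 17.9370; S(3,3) = 12.1211
Terminal payoffs V(N, i) = max(K - S_T, 0):
  V(3,0) = 0.000000; V(3,1) = 0.000000; V(3,2) = 3.282961; V(3,3) = 9.098879
Backward induction: V(k, i) = exp(-r*dt) * [p * V(k+1, i) + (1-p) * V(k+1, i+1)]; then take max(V_cont, immediate exercise) for American.
  V(2,0) = exp(-r*dt) * [p*0.000000 + (1-p)*0.000000] = 0.000000; exercise = 0.000000; V(2,0) = max -> 0.000000
  V(2,1) = exp(-r*dt) * [p*0.000000 + (1-p)*3.282961] = 1.541638; exercise = 0.000000; V(2,1) = max -> 1.541638
  V(2,2) = exp(-r*dt) * [p*3.282961 + (1-p)*9.098879] = 5.872725; exercise = 6.474932; V(2,2) = max -> 6.474932
  V(1,0) = exp(-r*dt) * [p*0.000000 + (1-p)*1.541638] = 0.723934; exercise = 0.000000; V(1,0) = max -> 0.723934
  V(1,1) = exp(-r*dt) * [p*1.541638 + (1-p)*6.474932] = 3.791890; exercise = 3.282961; V(1,1) = max -> 3.791890
  V(0,0) = exp(-r*dt) * [p*0.723934 + (1-p)*3.791890] = 2.133445; exercise = 0.000000; V(0,0) = max -> 2.133445

Answer: Price = V(0,0) = 2.1334


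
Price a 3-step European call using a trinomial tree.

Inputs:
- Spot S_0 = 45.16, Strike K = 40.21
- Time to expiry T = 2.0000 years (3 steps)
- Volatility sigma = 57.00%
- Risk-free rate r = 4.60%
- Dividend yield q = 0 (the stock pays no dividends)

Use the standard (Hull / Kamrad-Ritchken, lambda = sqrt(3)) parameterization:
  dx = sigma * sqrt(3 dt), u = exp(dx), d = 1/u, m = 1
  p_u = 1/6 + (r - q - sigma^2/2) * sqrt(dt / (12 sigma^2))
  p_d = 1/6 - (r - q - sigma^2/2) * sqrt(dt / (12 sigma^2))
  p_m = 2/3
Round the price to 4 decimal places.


Answer: Price = V(0,0) = 16.5592

Derivation:
dt = T/N = 0.666667; dx = sigma*sqrt(3*dt) = 0.806102
u = exp(dx) = 2.239162; d = 1/u = 0.446596
p_u = 0.118513, p_m = 0.666667, p_d = 0.214820
Discount per step: exp(-r*dt) = 0.969799
Stock lattice S(k, j) with j the centered position index:
  k=0: S(0,+0) = 45.1600
  k=1: S(1,-1) = 20.1683; S(1,+0) = 45.1600; S(1,+1) = 101.1206
  k=2: S(2,-2) = 9.0071; S(2,-1) = 20.1683; S(2,+0) = 45.1600; S(2,+1) = 101.1206; S(2,+2) = 226.4253
  k=3: S(3,-3) = 4.0225; S(3,-2) = 9.0071; S(3,-1) = 20.1683; S(3,+0) = 45.1600; S(3,+1) = 101.1206; S(3,+2) = 226.4253; S(3,+3) = 507.0030
Terminal payoffs V(N, j) = max(S_T - K, 0):
  V(3,-3) = 0.000000; V(3,-2) = 0.000000; V(3,-1) = 0.000000; V(3,+0) = 4.950000; V(3,+1) = 60.910560; V(3,+2) = 186.215325; V(3,+3) = 466.793005
Backward induction: V(k, j) = exp(-r*dt) * [p_u * V(k+1, j+1) + p_m * V(k+1, j) + p_d * V(k+1, j-1)]
  V(2,-2) = exp(-r*dt) * [p_u*0.000000 + p_m*0.000000 + p_d*0.000000] = 0.000000
  V(2,-1) = exp(-r*dt) * [p_u*4.950000 + p_m*0.000000 + p_d*0.000000] = 0.568923
  V(2,+0) = exp(-r*dt) * [p_u*60.910560 + p_m*4.950000 + p_d*0.000000] = 10.201022
  V(2,+1) = exp(-r*dt) * [p_u*186.215325 + p_m*60.910560 + p_d*4.950000] = 61.814351
  V(2,+2) = exp(-r*dt) * [p_u*466.793005 + p_m*186.215325 + p_d*60.910560] = 186.734233
  V(1,-1) = exp(-r*dt) * [p_u*10.201022 + p_m*0.568923 + p_d*0.000000] = 1.540270
  V(1,+0) = exp(-r*dt) * [p_u*61.814351 + p_m*10.201022 + p_d*0.568923] = 13.818380
  V(1,+1) = exp(-r*dt) * [p_u*186.734233 + p_m*61.814351 + p_d*10.201022] = 63.552280
  V(0,+0) = exp(-r*dt) * [p_u*63.552280 + p_m*13.818380 + p_d*1.540270] = 16.559230


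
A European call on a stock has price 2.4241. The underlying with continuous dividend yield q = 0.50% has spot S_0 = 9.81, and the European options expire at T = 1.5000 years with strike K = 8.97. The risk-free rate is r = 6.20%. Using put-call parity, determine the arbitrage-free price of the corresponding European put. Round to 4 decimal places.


Answer: Put price = 0.8608

Derivation:
Put-call parity: C - P = S_0 * exp(-qT) - K * exp(-rT).
S_0 * exp(-qT) = 9.8100 * 0.99252805 = 9.73670022
K * exp(-rT) = 8.9700 * 0.91119350 = 8.17340570
P = C - S*exp(-qT) + K*exp(-rT)
P = 2.4241 - 9.73670022 + 8.17340570 = 0.8608


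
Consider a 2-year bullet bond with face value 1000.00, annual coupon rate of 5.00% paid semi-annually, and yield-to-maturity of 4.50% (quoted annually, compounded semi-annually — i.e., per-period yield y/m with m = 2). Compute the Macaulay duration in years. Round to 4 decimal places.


Answer: Macaulay duration = 1.9284 years

Derivation:
Coupon per period c = face * coupon_rate / m = 25.000000
Periods per year m = 2; per-period yield y/m = 0.022500
Number of cashflows N = 4
Cashflows (t years, CF_t, discount factor 1/(1+y/m)^(m*t), PV):
  t = 0.5000: CF_t = 25.000000, DF = 0.977995, PV = 24.449878
  t = 1.0000: CF_t = 25.000000, DF = 0.956474, PV = 23.911861
  t = 1.5000: CF_t = 25.000000, DF = 0.935427, PV = 23.385683
  t = 2.0000: CF_t = 1025.000000, DF = 0.914843, PV = 937.714429
Price P = sum_t PV_t = 1009.461851
Macaulay numerator sum_t t * PV_t:
  t * PV_t at t = 0.5000: 12.224939
  t * PV_t at t = 1.0000: 23.911861
  t * PV_t at t = 1.5000: 35.078525
  t * PV_t at t = 2.0000: 1875.428858
Macaulay duration D = (sum_t t * PV_t) / P = 1946.644182 / 1009.461851 = 1.928398


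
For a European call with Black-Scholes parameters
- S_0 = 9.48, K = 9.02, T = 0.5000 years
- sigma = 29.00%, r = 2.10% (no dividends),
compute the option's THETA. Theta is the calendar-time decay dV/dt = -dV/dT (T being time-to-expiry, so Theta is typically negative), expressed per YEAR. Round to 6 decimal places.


d1 = 0.3962966895; d2 = 0.1912357230
phi(d1) = 0.3688135430; exp(-qT) = 1.0000000000; exp(-rT) = 0.9895549326
Theta = -S*exp(-qT)*phi(d1)*sigma/(2*sqrt(T)) - r*K*exp(-rT)*N(d2) + q*S*exp(-qT)*N(d1)
N(d1) = 0.6540569154; N(d2) = 0.5758295414; sqrt(T) = 0.7071067812
Term 1 = -9.4800 * 1.0000000000 * 0.3688135430 * 0.2900 / (2 * 0.7071067812) = -0.7169654000
Term 2 = -0.0210 * 9.0200 * 0.9895549326 * 0.5758295414 = -0.1079343503
Term 3 = 0 (no dividend yield, q = 0)
Theta = -0.7169654000 + (-0.1079343503) + (0.0000000000) = -0.824900

Answer: Theta = -0.824900


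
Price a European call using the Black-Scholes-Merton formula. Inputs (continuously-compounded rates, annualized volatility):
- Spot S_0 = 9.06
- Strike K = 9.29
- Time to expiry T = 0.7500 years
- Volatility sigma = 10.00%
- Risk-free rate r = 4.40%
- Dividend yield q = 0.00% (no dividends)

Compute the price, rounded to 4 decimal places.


d1 = (ln(S/K) + (r - q + 0.5*sigma^2) * T) / (sigma * sqrt(T)) = 0.13487557
d2 = d1 - sigma * sqrt(T) = 0.04827303
exp(-rT) = 0.96753856; exp(-qT) = 1.00000000
C = S_0 * exp(-qT) * N(d1) - K * exp(-rT) * N(d2)
N(d1) = 0.55364487; N(d2) = 0.51925068
C = 9.0600 * 1.00000000 * 0.55364487 - 9.2900 * 0.96753856 * 0.51925068 = 0.3488

Answer: Price = 0.3488


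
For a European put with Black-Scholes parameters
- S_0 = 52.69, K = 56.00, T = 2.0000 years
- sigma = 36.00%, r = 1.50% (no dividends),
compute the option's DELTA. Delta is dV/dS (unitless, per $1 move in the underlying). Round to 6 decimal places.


Answer: Delta = -0.423161

Derivation:
d1 = 0.1938140276; d2 = -0.3153028549
phi(d1) = 0.3915192982; exp(-qT) = 1.0000000000; exp(-rT) = 0.9704455335
N(-d1) = 0.4231607514
Delta = -exp(-qT) * N(-d1) = -1.0000000000 * 0.4231607514 = -0.423161
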